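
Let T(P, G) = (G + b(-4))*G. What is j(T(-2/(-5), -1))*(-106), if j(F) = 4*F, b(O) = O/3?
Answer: -2968/3 ≈ -989.33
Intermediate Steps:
b(O) = O/3 (b(O) = O*(⅓) = O/3)
T(P, G) = G*(-4/3 + G) (T(P, G) = (G + (⅓)*(-4))*G = (G - 4/3)*G = (-4/3 + G)*G = G*(-4/3 + G))
j(T(-2/(-5), -1))*(-106) = (4*((⅓)*(-1)*(-4 + 3*(-1))))*(-106) = (4*((⅓)*(-1)*(-4 - 3)))*(-106) = (4*((⅓)*(-1)*(-7)))*(-106) = (4*(7/3))*(-106) = (28/3)*(-106) = -2968/3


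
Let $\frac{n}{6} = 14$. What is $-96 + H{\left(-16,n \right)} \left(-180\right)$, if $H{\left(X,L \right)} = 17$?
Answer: $-3156$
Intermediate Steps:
$n = 84$ ($n = 6 \cdot 14 = 84$)
$-96 + H{\left(-16,n \right)} \left(-180\right) = -96 + 17 \left(-180\right) = -96 - 3060 = -3156$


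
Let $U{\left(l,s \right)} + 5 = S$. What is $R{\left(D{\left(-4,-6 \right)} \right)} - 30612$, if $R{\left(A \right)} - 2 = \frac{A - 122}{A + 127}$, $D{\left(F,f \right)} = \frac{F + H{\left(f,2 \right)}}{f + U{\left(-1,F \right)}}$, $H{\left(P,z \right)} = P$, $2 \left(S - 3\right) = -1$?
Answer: $- \frac{66701244}{2179} \approx -30611.0$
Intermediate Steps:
$S = \frac{5}{2}$ ($S = 3 + \frac{1}{2} \left(-1\right) = 3 - \frac{1}{2} = \frac{5}{2} \approx 2.5$)
$U{\left(l,s \right)} = - \frac{5}{2}$ ($U{\left(l,s \right)} = -5 + \frac{5}{2} = - \frac{5}{2}$)
$D{\left(F,f \right)} = \frac{F + f}{- \frac{5}{2} + f}$ ($D{\left(F,f \right)} = \frac{F + f}{f - \frac{5}{2}} = \frac{F + f}{- \frac{5}{2} + f}$)
$R{\left(A \right)} = 2 + \frac{-122 + A}{127 + A}$ ($R{\left(A \right)} = 2 + \frac{A - 122}{A + 127} = 2 + \frac{-122 + A}{127 + A}$)
$R{\left(D{\left(-4,-6 \right)} \right)} - 30612 = \frac{3 \left(44 + \frac{2 \left(-4 - 6\right)}{-5 + 2 \left(-6\right)}\right)}{127 + \frac{2 \left(-4 - 6\right)}{-5 + 2 \left(-6\right)}} - 30612 = \frac{3 \left(44 + 2 \frac{1}{-5 - 12} \left(-10\right)\right)}{127 + 2 \frac{1}{-5 - 12} \left(-10\right)} - 30612 = \frac{3 \left(44 + 2 \frac{1}{-17} \left(-10\right)\right)}{127 + 2 \frac{1}{-17} \left(-10\right)} - 30612 = \frac{3 \left(44 + 2 \left(- \frac{1}{17}\right) \left(-10\right)\right)}{127 + 2 \left(- \frac{1}{17}\right) \left(-10\right)} - 30612 = \frac{3 \left(44 + \frac{20}{17}\right)}{127 + \frac{20}{17}} - 30612 = 3 \frac{1}{\frac{2179}{17}} \cdot \frac{768}{17} - 30612 = 3 \cdot \frac{17}{2179} \cdot \frac{768}{17} - 30612 = \frac{2304}{2179} - 30612 = - \frac{66701244}{2179}$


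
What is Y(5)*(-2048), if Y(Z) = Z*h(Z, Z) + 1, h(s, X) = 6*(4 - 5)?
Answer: 59392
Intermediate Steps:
h(s, X) = -6 (h(s, X) = 6*(-1) = -6)
Y(Z) = 1 - 6*Z (Y(Z) = Z*(-6) + 1 = -6*Z + 1 = 1 - 6*Z)
Y(5)*(-2048) = (1 - 6*5)*(-2048) = (1 - 30)*(-2048) = -29*(-2048) = 59392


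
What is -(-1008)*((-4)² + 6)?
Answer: 22176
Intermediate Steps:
-(-1008)*((-4)² + 6) = -(-1008)*(16 + 6) = -(-1008)*22 = -168*(-132) = 22176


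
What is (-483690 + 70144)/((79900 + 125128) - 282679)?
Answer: 59078/11093 ≈ 5.3257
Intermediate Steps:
(-483690 + 70144)/((79900 + 125128) - 282679) = -413546/(205028 - 282679) = -413546/(-77651) = -413546*(-1/77651) = 59078/11093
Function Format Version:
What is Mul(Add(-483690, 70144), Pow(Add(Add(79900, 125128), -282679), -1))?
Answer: Rational(59078, 11093) ≈ 5.3257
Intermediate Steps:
Mul(Add(-483690, 70144), Pow(Add(Add(79900, 125128), -282679), -1)) = Mul(-413546, Pow(Add(205028, -282679), -1)) = Mul(-413546, Pow(-77651, -1)) = Mul(-413546, Rational(-1, 77651)) = Rational(59078, 11093)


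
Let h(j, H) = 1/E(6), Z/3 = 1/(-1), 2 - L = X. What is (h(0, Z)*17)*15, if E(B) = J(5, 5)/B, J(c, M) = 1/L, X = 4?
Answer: -3060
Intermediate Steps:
L = -2 (L = 2 - 1*4 = 2 - 4 = -2)
J(c, M) = -½ (J(c, M) = 1/(-2) = -½)
Z = -3 (Z = 3/(-1) = 3*(-1) = -3)
E(B) = -1/(2*B)
h(j, H) = -12 (h(j, H) = 1/(-½/6) = 1/(-½*⅙) = 1/(-1/12) = -12)
(h(0, Z)*17)*15 = -12*17*15 = -204*15 = -3060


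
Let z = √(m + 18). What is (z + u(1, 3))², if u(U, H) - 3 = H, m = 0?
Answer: 54 + 36*√2 ≈ 104.91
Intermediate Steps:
u(U, H) = 3 + H
z = 3*√2 (z = √(0 + 18) = √18 = 3*√2 ≈ 4.2426)
(z + u(1, 3))² = (3*√2 + (3 + 3))² = (3*√2 + 6)² = (6 + 3*√2)²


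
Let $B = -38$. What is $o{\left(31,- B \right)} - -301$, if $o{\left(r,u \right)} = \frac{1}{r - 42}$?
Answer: $\frac{3310}{11} \approx 300.91$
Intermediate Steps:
$o{\left(r,u \right)} = \frac{1}{-42 + r}$
$o{\left(31,- B \right)} - -301 = \frac{1}{-42 + 31} - -301 = \frac{1}{-11} + 301 = - \frac{1}{11} + 301 = \frac{3310}{11}$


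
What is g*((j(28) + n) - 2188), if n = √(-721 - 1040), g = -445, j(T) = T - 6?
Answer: 963870 - 445*I*√1761 ≈ 9.6387e+5 - 18674.0*I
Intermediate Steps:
j(T) = -6 + T
n = I*√1761 (n = √(-1761) = I*√1761 ≈ 41.964*I)
g*((j(28) + n) - 2188) = -445*(((-6 + 28) + I*√1761) - 2188) = -445*((22 + I*√1761) - 2188) = -445*(-2166 + I*√1761) = 963870 - 445*I*√1761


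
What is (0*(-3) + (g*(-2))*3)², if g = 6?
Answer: 1296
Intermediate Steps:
(0*(-3) + (g*(-2))*3)² = (0*(-3) + (6*(-2))*3)² = (0 - 12*3)² = (0 - 36)² = (-36)² = 1296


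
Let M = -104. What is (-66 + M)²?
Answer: 28900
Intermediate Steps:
(-66 + M)² = (-66 - 104)² = (-170)² = 28900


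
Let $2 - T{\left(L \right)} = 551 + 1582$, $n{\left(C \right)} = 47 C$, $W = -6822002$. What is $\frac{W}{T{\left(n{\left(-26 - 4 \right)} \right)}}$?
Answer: $\frac{6822002}{2131} \approx 3201.3$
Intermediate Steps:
$T{\left(L \right)} = -2131$ ($T{\left(L \right)} = 2 - \left(551 + 1582\right) = 2 - 2133 = -2131$)
$\frac{W}{T{\left(n{\left(-26 - 4 \right)} \right)}} = - \frac{6822002}{-2131} = \left(-6822002\right) \left(- \frac{1}{2131}\right) = \frac{6822002}{2131}$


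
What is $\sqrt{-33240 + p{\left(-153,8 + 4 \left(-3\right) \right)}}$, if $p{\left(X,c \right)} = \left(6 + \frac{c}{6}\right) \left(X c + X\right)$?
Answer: $2 i \sqrt{7698} \approx 175.48 i$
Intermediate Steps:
$p{\left(X,c \right)} = \left(6 + \frac{c}{6}\right) \left(X + X c\right)$ ($p{\left(X,c \right)} = \left(6 + c \frac{1}{6}\right) \left(X + X c\right) = \left(6 + \frac{c}{6}\right) \left(X + X c\right)$)
$\sqrt{-33240 + p{\left(-153,8 + 4 \left(-3\right) \right)}} = \sqrt{-33240 + \frac{1}{6} \left(-153\right) \left(36 + \left(8 + 4 \left(-3\right)\right)^{2} + 37 \left(8 + 4 \left(-3\right)\right)\right)} = \sqrt{-33240 + \frac{1}{6} \left(-153\right) \left(36 + \left(8 - 12\right)^{2} + 37 \left(8 - 12\right)\right)} = \sqrt{-33240 + \frac{1}{6} \left(-153\right) \left(36 + \left(-4\right)^{2} + 37 \left(-4\right)\right)} = \sqrt{-33240 + \frac{1}{6} \left(-153\right) \left(36 + 16 - 148\right)} = \sqrt{-33240 + \frac{1}{6} \left(-153\right) \left(-96\right)} = \sqrt{-33240 + 2448} = \sqrt{-30792} = 2 i \sqrt{7698}$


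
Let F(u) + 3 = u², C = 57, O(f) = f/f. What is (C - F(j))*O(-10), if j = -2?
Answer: 56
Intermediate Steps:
O(f) = 1
F(u) = -3 + u²
(C - F(j))*O(-10) = (57 - (-3 + (-2)²))*1 = (57 - (-3 + 4))*1 = (57 - 1*1)*1 = (57 - 1)*1 = 56*1 = 56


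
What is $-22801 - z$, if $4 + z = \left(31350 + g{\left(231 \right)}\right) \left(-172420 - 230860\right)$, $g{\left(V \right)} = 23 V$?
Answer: $14785431843$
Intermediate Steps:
$z = -14785454644$ ($z = -4 + \left(31350 + 23 \cdot 231\right) \left(-172420 - 230860\right) = -4 + \left(31350 + 5313\right) \left(-403280\right) = -4 + 36663 \left(-403280\right) = -4 - 14785454640 = -14785454644$)
$-22801 - z = -22801 - -14785454644 = -22801 + 14785454644 = 14785431843$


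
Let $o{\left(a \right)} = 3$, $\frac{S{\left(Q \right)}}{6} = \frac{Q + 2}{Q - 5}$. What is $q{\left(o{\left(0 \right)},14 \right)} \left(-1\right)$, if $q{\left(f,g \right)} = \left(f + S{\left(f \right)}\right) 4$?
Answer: $48$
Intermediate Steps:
$S{\left(Q \right)} = \frac{6 \left(2 + Q\right)}{-5 + Q}$ ($S{\left(Q \right)} = 6 \frac{Q + 2}{Q - 5} = 6 \frac{2 + Q}{-5 + Q} = \frac{6 \left(2 + Q\right)}{-5 + Q}$)
$q{\left(f,g \right)} = 4 f + \frac{24 \left(2 + f\right)}{-5 + f}$ ($q{\left(f,g \right)} = \left(f + \frac{6 \left(2 + f\right)}{-5 + f}\right) 4 = 4 f + \frac{24 \left(2 + f\right)}{-5 + f}$)
$q{\left(o{\left(0 \right)},14 \right)} \left(-1\right) = \frac{4 \left(12 + 3 + 3^{2}\right)}{-5 + 3} \left(-1\right) = \frac{4 \left(12 + 3 + 9\right)}{-2} \left(-1\right) = 4 \left(- \frac{1}{2}\right) 24 \left(-1\right) = \left(-48\right) \left(-1\right) = 48$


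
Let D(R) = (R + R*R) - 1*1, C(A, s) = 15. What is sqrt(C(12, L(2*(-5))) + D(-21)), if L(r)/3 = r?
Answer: sqrt(434) ≈ 20.833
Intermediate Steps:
L(r) = 3*r
D(R) = -1 + R + R**2 (D(R) = (R + R**2) - 1 = -1 + R + R**2)
sqrt(C(12, L(2*(-5))) + D(-21)) = sqrt(15 + (-1 - 21 + (-21)**2)) = sqrt(15 + (-1 - 21 + 441)) = sqrt(15 + 419) = sqrt(434)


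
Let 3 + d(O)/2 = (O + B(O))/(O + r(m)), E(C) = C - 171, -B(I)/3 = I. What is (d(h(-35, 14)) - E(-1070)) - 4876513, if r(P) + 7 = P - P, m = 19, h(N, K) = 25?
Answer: -43877552/9 ≈ -4.8753e+6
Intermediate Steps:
B(I) = -3*I
r(P) = -7 (r(P) = -7 + (P - P) = -7 + 0 = -7)
E(C) = -171 + C
d(O) = -6 - 4*O/(-7 + O) (d(O) = -6 + 2*((O - 3*O)/(O - 7)) = -6 + 2*((-2*O)/(-7 + O)) = -6 + 2*(-2*O/(-7 + O)) = -6 - 4*O/(-7 + O))
(d(h(-35, 14)) - E(-1070)) - 4876513 = (2*(21 - 5*25)/(-7 + 25) - (-171 - 1070)) - 4876513 = (2*(21 - 125)/18 - 1*(-1241)) - 4876513 = (2*(1/18)*(-104) + 1241) - 4876513 = (-104/9 + 1241) - 4876513 = 11065/9 - 4876513 = -43877552/9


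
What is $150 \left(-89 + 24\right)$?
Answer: $-9750$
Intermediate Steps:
$150 \left(-89 + 24\right) = 150 \left(-65\right) = -9750$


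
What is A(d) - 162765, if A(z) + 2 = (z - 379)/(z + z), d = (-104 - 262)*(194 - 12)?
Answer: -21684403817/133224 ≈ -1.6277e+5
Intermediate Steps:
d = -66612 (d = -366*182 = -66612)
A(z) = -2 + (-379 + z)/(2*z) (A(z) = -2 + (z - 379)/(z + z) = -2 + (-379 + z)/((2*z)) = -2 + (-379 + z)*(1/(2*z)) = -2 + (-379 + z)/(2*z))
A(d) - 162765 = (1/2)*(-379 - 3*(-66612))/(-66612) - 162765 = (1/2)*(-1/66612)*(-379 + 199836) - 162765 = (1/2)*(-1/66612)*199457 - 162765 = -199457/133224 - 162765 = -21684403817/133224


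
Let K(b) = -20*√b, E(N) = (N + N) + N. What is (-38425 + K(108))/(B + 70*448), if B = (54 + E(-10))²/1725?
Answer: -22094375/18032192 - 8625*√3/2254024 ≈ -1.2319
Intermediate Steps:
E(N) = 3*N (E(N) = 2*N + N = 3*N)
B = 192/575 (B = (54 + 3*(-10))²/1725 = (54 - 30)²*(1/1725) = 24²*(1/1725) = 576*(1/1725) = 192/575 ≈ 0.33391)
(-38425 + K(108))/(B + 70*448) = (-38425 - 120*√3)/(192/575 + 70*448) = (-38425 - 120*√3)/(192/575 + 31360) = (-38425 - 120*√3)/(18032192/575) = (-38425 - 120*√3)*(575/18032192) = -22094375/18032192 - 8625*√3/2254024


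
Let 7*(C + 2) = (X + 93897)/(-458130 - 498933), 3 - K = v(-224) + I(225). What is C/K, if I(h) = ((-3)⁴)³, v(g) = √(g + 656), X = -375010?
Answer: 165982879091/45049967888861826 - 1873967*√3/22524983944430913 ≈ 3.6843e-6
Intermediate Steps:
v(g) = √(656 + g)
I(h) = 531441 (I(h) = 81³ = 531441)
K = -531438 - 12*√3 (K = 3 - (√(656 - 224) + 531441) = 3 - (√432 + 531441) = 3 - (12*√3 + 531441) = 3 - (531441 + 12*√3) = 3 + (-531441 - 12*√3) = -531438 - 12*√3 ≈ -5.3146e+5)
C = -1873967/957063 (C = -2 + ((-375010 + 93897)/(-458130 - 498933))/7 = -2 + (-281113/(-957063))/7 = -2 + (-281113*(-1/957063))/7 = -2 + (⅐)*(281113/957063) = -2 + 40159/957063 = -1873967/957063 ≈ -1.9580)
C/K = -1873967/(957063*(-531438 - 12*√3))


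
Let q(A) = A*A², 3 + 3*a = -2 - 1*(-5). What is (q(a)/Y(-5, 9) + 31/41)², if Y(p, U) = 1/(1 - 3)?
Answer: 961/1681 ≈ 0.57168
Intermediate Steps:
a = 0 (a = -1 + (-2 - 1*(-5))/3 = -1 + (-2 + 5)/3 = -1 + (⅓)*3 = -1 + 1 = 0)
q(A) = A³
Y(p, U) = -½ (Y(p, U) = 1/(-2) = -½)
(q(a)/Y(-5, 9) + 31/41)² = (0³/(-½) + 31/41)² = (0*(-2) + 31*(1/41))² = (0 + 31/41)² = (31/41)² = 961/1681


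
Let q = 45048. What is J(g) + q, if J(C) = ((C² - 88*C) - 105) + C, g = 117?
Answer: 48453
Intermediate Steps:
J(C) = -105 + C² - 87*C (J(C) = (-105 + C² - 88*C) + C = -105 + C² - 87*C)
J(g) + q = (-105 + 117² - 87*117) + 45048 = (-105 + 13689 - 10179) + 45048 = 3405 + 45048 = 48453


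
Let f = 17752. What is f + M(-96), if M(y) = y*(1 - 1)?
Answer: 17752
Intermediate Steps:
M(y) = 0 (M(y) = y*0 = 0)
f + M(-96) = 17752 + 0 = 17752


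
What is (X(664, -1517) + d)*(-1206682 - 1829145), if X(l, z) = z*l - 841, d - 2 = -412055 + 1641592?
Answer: -672162456070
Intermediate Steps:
d = 1229539 (d = 2 + (-412055 + 1641592) = 2 + 1229537 = 1229539)
X(l, z) = -841 + l*z (X(l, z) = l*z - 841 = -841 + l*z)
(X(664, -1517) + d)*(-1206682 - 1829145) = ((-841 + 664*(-1517)) + 1229539)*(-1206682 - 1829145) = ((-841 - 1007288) + 1229539)*(-3035827) = (-1008129 + 1229539)*(-3035827) = 221410*(-3035827) = -672162456070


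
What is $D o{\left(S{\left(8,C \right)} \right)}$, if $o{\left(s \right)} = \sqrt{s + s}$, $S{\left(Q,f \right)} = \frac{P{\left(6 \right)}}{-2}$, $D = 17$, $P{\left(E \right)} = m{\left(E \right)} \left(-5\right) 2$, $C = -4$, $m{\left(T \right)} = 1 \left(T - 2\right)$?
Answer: $34 \sqrt{10} \approx 107.52$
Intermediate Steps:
$m{\left(T \right)} = -2 + T$ ($m{\left(T \right)} = 1 \left(-2 + T\right) = -2 + T$)
$P{\left(E \right)} = 20 - 10 E$ ($P{\left(E \right)} = \left(-2 + E\right) \left(-5\right) 2 = \left(10 - 5 E\right) 2 = 20 - 10 E$)
$S{\left(Q,f \right)} = 20$ ($S{\left(Q,f \right)} = \frac{20 - 60}{-2} = \left(20 - 60\right) \left(- \frac{1}{2}\right) = \left(-40\right) \left(- \frac{1}{2}\right) = 20$)
$o{\left(s \right)} = \sqrt{2} \sqrt{s}$ ($o{\left(s \right)} = \sqrt{2 s} = \sqrt{2} \sqrt{s}$)
$D o{\left(S{\left(8,C \right)} \right)} = 17 \sqrt{2} \sqrt{20} = 17 \sqrt{2} \cdot 2 \sqrt{5} = 17 \cdot 2 \sqrt{10} = 34 \sqrt{10}$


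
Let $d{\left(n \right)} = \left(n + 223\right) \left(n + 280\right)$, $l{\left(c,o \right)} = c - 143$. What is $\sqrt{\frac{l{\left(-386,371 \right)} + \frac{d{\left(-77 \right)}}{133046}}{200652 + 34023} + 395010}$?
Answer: $\frac{\sqrt{427861171222746145623578}}{1040752335} \approx 628.5$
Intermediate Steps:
$l{\left(c,o \right)} = -143 + c$
$d{\left(n \right)} = \left(223 + n\right) \left(280 + n\right)$
$\sqrt{\frac{l{\left(-386,371 \right)} + \frac{d{\left(-77 \right)}}{133046}}{200652 + 34023} + 395010} = \sqrt{\frac{\left(-143 - 386\right) + \frac{62440 + \left(-77\right)^{2} + 503 \left(-77\right)}{133046}}{200652 + 34023} + 395010} = \sqrt{\frac{-529 + \left(62440 + 5929 - 38731\right) \frac{1}{133046}}{234675} + 395010} = \sqrt{\left(-529 + 29638 \cdot \frac{1}{133046}\right) \frac{1}{234675} + 395010} = \sqrt{\left(-529 + \frac{14819}{66523}\right) \frac{1}{234675} + 395010} = \sqrt{\left(- \frac{35175848}{66523}\right) \frac{1}{234675} + 395010} = \sqrt{- \frac{35175848}{15611285025} + 395010} = \sqrt{\frac{6166613662549402}{15611285025}} = \frac{\sqrt{427861171222746145623578}}{1040752335}$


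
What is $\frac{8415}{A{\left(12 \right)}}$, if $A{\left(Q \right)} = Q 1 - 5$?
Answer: $\frac{8415}{7} \approx 1202.1$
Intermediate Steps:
$A{\left(Q \right)} = -5 + Q$ ($A{\left(Q \right)} = Q - 5 = -5 + Q$)
$\frac{8415}{A{\left(12 \right)}} = \frac{8415}{-5 + 12} = \frac{8415}{7}$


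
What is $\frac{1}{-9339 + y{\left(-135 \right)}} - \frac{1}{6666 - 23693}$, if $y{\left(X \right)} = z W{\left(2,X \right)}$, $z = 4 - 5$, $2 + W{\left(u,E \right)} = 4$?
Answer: $- \frac{7686}{159049207} \approx -4.8325 \cdot 10^{-5}$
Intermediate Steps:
$W{\left(u,E \right)} = 2$ ($W{\left(u,E \right)} = -2 + 4 = 2$)
$z = -1$ ($z = 4 - 5 = -1$)
$y{\left(X \right)} = -2$ ($y{\left(X \right)} = \left(-1\right) 2 = -2$)
$\frac{1}{-9339 + y{\left(-135 \right)}} - \frac{1}{6666 - 23693} = \frac{1}{-9339 - 2} - \frac{1}{6666 - 23693} = \frac{1}{-9341} - \frac{1}{-17027} = - \frac{1}{9341} - - \frac{1}{17027} = - \frac{1}{9341} + \frac{1}{17027} = - \frac{7686}{159049207}$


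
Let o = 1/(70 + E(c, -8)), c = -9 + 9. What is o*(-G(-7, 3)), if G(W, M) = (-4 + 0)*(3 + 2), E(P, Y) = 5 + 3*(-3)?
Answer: 10/33 ≈ 0.30303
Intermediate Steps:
c = 0
E(P, Y) = -4 (E(P, Y) = 5 - 9 = -4)
G(W, M) = -20 (G(W, M) = -4*5 = -20)
o = 1/66 (o = 1/(70 - 4) = 1/66 ≈ 0.015152)
o*(-G(-7, 3)) = (-1*(-20))/66 = (1/66)*20 = 10/33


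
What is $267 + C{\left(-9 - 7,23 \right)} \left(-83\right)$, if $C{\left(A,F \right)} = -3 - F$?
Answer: $2425$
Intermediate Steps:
$267 + C{\left(-9 - 7,23 \right)} \left(-83\right) = 267 + \left(-3 - 23\right) \left(-83\right) = 267 - -2158 = 267 + 2158 = 2425$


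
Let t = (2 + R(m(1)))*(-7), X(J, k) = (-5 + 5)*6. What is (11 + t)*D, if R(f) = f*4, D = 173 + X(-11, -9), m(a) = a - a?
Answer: -519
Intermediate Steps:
X(J, k) = 0 (X(J, k) = 0*6 = 0)
m(a) = 0
D = 173 (D = 173 + 0 = 173)
R(f) = 4*f
t = -14 (t = (2 + 4*0)*(-7) = (2 + 0)*(-7) = 2*(-7) = -14)
(11 + t)*D = (11 - 14)*173 = -3*173 = -519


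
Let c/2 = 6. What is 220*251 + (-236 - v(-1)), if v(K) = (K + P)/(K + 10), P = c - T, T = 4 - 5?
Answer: 164948/3 ≈ 54983.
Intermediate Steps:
c = 12 (c = 2*6 = 12)
T = -1
P = 13 (P = 12 - 1*(-1) = 12 + 1 = 13)
v(K) = (13 + K)/(10 + K) (v(K) = (K + 13)/(K + 10) = (13 + K)/(10 + K))
220*251 + (-236 - v(-1)) = 220*251 + (-236 - (13 - 1)/(10 - 1)) = 55220 + (-236 - 12/9) = 55220 + (-236 - 1*4/3) = 55220 + (-236 - 4/3) = 55220 - 712/3 = 164948/3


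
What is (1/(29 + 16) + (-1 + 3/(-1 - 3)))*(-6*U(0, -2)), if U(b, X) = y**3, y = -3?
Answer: -2799/10 ≈ -279.90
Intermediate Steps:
U(b, X) = -27 (U(b, X) = (-3)**3 = -27)
(1/(29 + 16) + (-1 + 3/(-1 - 3)))*(-6*U(0, -2)) = (1/(29 + 16) + (-1 + 3/(-1 - 3)))*(-6*(-27)) = (1/45 + (-1 + 3/(-4)))*162 = (1/45 + (-1 - 1/4*3))*162 = (1/45 + (-1 - 3/4))*162 = (1/45 - 7/4)*162 = -311/180*162 = -2799/10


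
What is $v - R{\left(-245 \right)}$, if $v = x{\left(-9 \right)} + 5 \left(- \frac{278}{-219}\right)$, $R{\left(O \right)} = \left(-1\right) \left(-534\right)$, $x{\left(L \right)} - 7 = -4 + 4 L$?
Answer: $- \frac{122783}{219} \approx -560.65$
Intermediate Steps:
$x{\left(L \right)} = 3 + 4 L$ ($x{\left(L \right)} = 7 + \left(-4 + 4 L\right) = 3 + 4 L$)
$R{\left(O \right)} = 534$
$v = - \frac{5837}{219}$ ($v = \left(3 + 4 \left(-9\right)\right) + 5 \left(- \frac{278}{-219}\right) = \left(3 - 36\right) + 5 \left(\left(-278\right) \left(- \frac{1}{219}\right)\right) = -33 + 5 \cdot \frac{278}{219} = -33 + \frac{1390}{219} = - \frac{5837}{219} \approx -26.653$)
$v - R{\left(-245 \right)} = - \frac{5837}{219} - 534 = - \frac{122783}{219}$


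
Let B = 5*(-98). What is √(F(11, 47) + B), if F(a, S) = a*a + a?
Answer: I*√358 ≈ 18.921*I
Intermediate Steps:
B = -490
F(a, S) = a + a² (F(a, S) = a² + a = a + a²)
√(F(11, 47) + B) = √(11*(1 + 11) - 490) = √(11*12 - 490) = √(132 - 490) = √(-358) = I*√358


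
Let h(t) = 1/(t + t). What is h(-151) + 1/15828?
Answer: -7763/2390028 ≈ -0.0032481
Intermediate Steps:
h(t) = 1/(2*t)
h(-151) + 1/15828 = (½)/(-151) + 1/15828 = (½)*(-1/151) + 1/15828 = -1/302 + 1/15828 = -7763/2390028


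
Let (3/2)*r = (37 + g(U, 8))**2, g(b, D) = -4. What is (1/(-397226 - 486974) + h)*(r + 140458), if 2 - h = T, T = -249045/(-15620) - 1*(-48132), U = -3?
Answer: -586754927919564688/86320025 ≈ -6.7974e+9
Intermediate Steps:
r = 726 (r = 2*(37 - 4)**2/3 = (2/3)*33**2 = (2/3)*1089 = 726)
T = 150414177/3124 (T = -249045*(-1/15620) + 48132 = 49809/3124 + 48132 = 150414177/3124 ≈ 48148.)
h = -150407929/3124 (h = 2 - 1*150414177/3124 = 2 - 150414177/3124 = -150407929/3124 ≈ -48146.)
(1/(-397226 - 486974) + h)*(r + 140458) = (1/(-397226 - 486974) - 150407929/3124)*(726 + 140458) = (1/(-884200) - 150407929/3124)*141184 = (-1/884200 - 150407929/3124)*141184 = -33247672706231/690560200*141184 = -586754927919564688/86320025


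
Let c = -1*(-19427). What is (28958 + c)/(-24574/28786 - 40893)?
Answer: -696405305/588585236 ≈ -1.1832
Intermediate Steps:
c = 19427
(28958 + c)/(-24574/28786 - 40893) = (28958 + 19427)/(-24574/28786 - 40893) = 48385/(-24574*1/28786 - 40893) = 48385/(-12287/14393 - 40893) = 48385/(-588585236/14393) = 48385*(-14393/588585236) = -696405305/588585236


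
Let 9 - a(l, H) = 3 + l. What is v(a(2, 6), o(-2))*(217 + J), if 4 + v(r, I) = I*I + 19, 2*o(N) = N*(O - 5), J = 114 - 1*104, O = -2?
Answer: 14528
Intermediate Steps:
J = 10 (J = 114 - 104 = 10)
o(N) = -7*N/2 (o(N) = (N*(-2 - 5))/2 = (N*(-7))/2 = (-7*N)/2 = -7*N/2)
a(l, H) = 6 - l (a(l, H) = 9 - (3 + l) = 9 + (-3 - l) = 6 - l)
v(r, I) = 15 + I² (v(r, I) = -4 + (I*I + 19) = -4 + (I² + 19) = -4 + (19 + I²) = 15 + I²)
v(a(2, 6), o(-2))*(217 + J) = (15 + (-7/2*(-2))²)*(217 + 10) = (15 + 7²)*227 = (15 + 49)*227 = 64*227 = 14528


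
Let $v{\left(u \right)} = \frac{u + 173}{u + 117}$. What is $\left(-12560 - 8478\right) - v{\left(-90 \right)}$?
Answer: $- \frac{568109}{27} \approx -21041.0$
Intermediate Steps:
$v{\left(u \right)} = \frac{173 + u}{117 + u}$
$\left(-12560 - 8478\right) - v{\left(-90 \right)} = \left(-12560 - 8478\right) - \frac{173 - 90}{117 - 90} = -21038 - \frac{1}{27} \cdot 83 = -21038 - \frac{83}{27} = - \frac{568109}{27}$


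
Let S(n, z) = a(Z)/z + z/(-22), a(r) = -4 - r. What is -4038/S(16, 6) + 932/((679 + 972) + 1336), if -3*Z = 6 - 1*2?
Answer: 1194155266/212077 ≈ 5630.8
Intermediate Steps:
Z = -4/3 (Z = -(6 - 1*2)/3 = -(6 - 2)/3 = -⅓*4 = -4/3 ≈ -1.3333)
S(n, z) = -8/(3*z) - z/22 (S(n, z) = (-4 - 1*(-4/3))/z + z/(-22) = (-4 + 4/3)/z + z*(-1/22) = -8/(3*z) - z/22)
-4038/S(16, 6) + 932/((679 + 972) + 1336) = -4038/(-8/3/6 - 1/22*6) + 932/((679 + 972) + 1336) = -4038/(-8/3*⅙ - 3/11) + 932/(1651 + 1336) = -4038/(-4/9 - 3/11) + 932/2987 = -4038/(-71/99) + 932*(1/2987) = -4038*(-99/71) + 932/2987 = 399762/71 + 932/2987 = 1194155266/212077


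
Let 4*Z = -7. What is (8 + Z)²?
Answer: 625/16 ≈ 39.063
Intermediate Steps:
Z = -7/4 (Z = (¼)*(-7) = -7/4 ≈ -1.7500)
(8 + Z)² = (8 - 7/4)² = (25/4)² = 625/16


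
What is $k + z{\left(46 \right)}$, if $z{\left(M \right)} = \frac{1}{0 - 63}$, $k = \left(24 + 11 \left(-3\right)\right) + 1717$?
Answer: $\frac{107603}{63} \approx 1708.0$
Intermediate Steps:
$k = 1708$ ($k = \left(24 - 33\right) + 1717 = -9 + 1717 = 1708$)
$z{\left(M \right)} = - \frac{1}{63}$ ($z{\left(M \right)} = \frac{1}{-63} = - \frac{1}{63}$)
$k + z{\left(46 \right)} = 1708 - \frac{1}{63} = \frac{107603}{63}$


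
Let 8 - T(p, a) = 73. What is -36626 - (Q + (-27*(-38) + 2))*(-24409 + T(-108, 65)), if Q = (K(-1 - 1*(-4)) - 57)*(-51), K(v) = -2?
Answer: 98764912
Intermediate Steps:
Q = 3009 (Q = (-2 - 57)*(-51) = -59*(-51) = 3009)
T(p, a) = -65 (T(p, a) = 8 - 1*73 = 8 - 73 = -65)
-36626 - (Q + (-27*(-38) + 2))*(-24409 + T(-108, 65)) = -36626 - (3009 + (-27*(-38) + 2))*(-24409 - 65) = -36626 - (3009 + (1026 + 2))*(-24474) = -36626 - (3009 + 1028)*(-24474) = -36626 - 4037*(-24474) = -36626 - 1*(-98801538) = -36626 + 98801538 = 98764912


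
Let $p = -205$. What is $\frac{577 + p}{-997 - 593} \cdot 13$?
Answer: $- \frac{806}{265} \approx -3.0415$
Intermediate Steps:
$\frac{577 + p}{-997 - 593} \cdot 13 = \frac{577 - 205}{-997 - 593} \cdot 13 = \frac{372}{-1590} \cdot 13 = 372 \left(- \frac{1}{1590}\right) 13 = \left(- \frac{62}{265}\right) 13 = - \frac{806}{265}$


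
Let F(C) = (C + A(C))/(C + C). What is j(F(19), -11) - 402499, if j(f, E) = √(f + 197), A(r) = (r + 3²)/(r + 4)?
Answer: -402499 + √150889982/874 ≈ -4.0249e+5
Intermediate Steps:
A(r) = (9 + r)/(4 + r) (A(r) = (r + 9)/(4 + r) = (9 + r)/(4 + r))
F(C) = (C + (9 + C)/(4 + C))/(2*C) (F(C) = (C + (9 + C)/(4 + C))/(C + C) = (C + (9 + C)/(4 + C))/((2*C)) = (C + (9 + C)/(4 + C))*(1/(2*C)) = (C + (9 + C)/(4 + C))/(2*C))
j(f, E) = √(197 + f)
j(F(19), -11) - 402499 = √(197 + (½)*(9 + 19 + 19*(4 + 19))/(19*(4 + 19))) - 402499 = √(197 + (½)*(1/19)*(9 + 19 + 19*23)/23) - 402499 = √(197 + (½)*(1/19)*(1/23)*(9 + 19 + 437)) - 402499 = √(197 + (½)*(1/19)*(1/23)*465) - 402499 = √(197 + 465/874) - 402499 = √(172643/874) - 402499 = √150889982/874 - 402499 = -402499 + √150889982/874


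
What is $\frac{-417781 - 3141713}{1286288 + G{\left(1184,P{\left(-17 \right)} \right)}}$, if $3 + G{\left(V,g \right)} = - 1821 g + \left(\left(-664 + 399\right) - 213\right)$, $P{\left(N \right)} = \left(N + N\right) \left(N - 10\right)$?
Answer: $\frac{3559494}{385871} \approx 9.2246$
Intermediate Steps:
$P{\left(N \right)} = 2 N \left(-10 + N\right)$
$G{\left(V,g \right)} = -481 - 1821 g$ ($G{\left(V,g \right)} = -3 - \left(478 + 1821 g\right) = -481 - 1821 g$)
$\frac{-417781 - 3141713}{1286288 + G{\left(1184,P{\left(-17 \right)} \right)}} = \frac{-417781 - 3141713}{1286288 - \left(481 + 1821 \cdot 2 \left(-17\right) \left(-10 - 17\right)\right)} = \frac{-417781 - 3141713}{1286288 - \left(481 + 1821 \cdot 2 \left(-17\right) \left(-27\right)\right)} = \frac{-417781 - 3141713}{1286288 - 1672159} = - \frac{3559494}{1286288 - 1672159} = - \frac{3559494}{-385871} = \left(-3559494\right) \left(- \frac{1}{385871}\right) = \frac{3559494}{385871}$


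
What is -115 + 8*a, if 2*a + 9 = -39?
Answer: -307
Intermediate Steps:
a = -24 (a = -9/2 + (½)*(-39) = -9/2 - 39/2 = -24)
-115 + 8*a = -115 + 8*(-24) = -115 - 192 = -307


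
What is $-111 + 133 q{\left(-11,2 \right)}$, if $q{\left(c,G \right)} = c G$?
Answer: $-3037$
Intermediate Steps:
$q{\left(c,G \right)} = G c$
$-111 + 133 q{\left(-11,2 \right)} = -111 + 133 \cdot 2 \left(-11\right) = -111 + 133 \left(-22\right) = -111 - 2926 = -3037$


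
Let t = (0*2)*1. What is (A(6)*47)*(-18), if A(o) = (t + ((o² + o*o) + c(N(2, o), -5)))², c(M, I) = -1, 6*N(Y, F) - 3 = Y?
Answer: -4264686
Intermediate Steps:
N(Y, F) = ½ + Y/6
t = 0 (t = 0*1 = 0)
A(o) = (-1 + 2*o²)² (A(o) = (0 + ((o² + o*o) - 1))² = (0 + ((o² + o²) - 1))² = (0 + (2*o² - 1))² = (0 + (-1 + 2*o²))² = (-1 + 2*o²)²)
(A(6)*47)*(-18) = ((-1 + 2*6²)²*47)*(-18) = ((-1 + 2*36)²*47)*(-18) = ((-1 + 72)²*47)*(-18) = (71²*47)*(-18) = (5041*47)*(-18) = 236927*(-18) = -4264686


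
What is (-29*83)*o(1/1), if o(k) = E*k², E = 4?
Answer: -9628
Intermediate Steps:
o(k) = 4*k²
(-29*83)*o(1/1) = (-29*83)*(4*(1/1)²) = -9628*1² = -9628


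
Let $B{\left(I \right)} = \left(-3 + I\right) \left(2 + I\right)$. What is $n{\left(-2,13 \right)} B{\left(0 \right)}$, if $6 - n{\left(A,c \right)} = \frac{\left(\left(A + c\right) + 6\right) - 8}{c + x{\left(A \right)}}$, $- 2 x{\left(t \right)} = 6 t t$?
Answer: $18$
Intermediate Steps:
$x{\left(t \right)} = - 3 t^{2}$ ($x{\left(t \right)} = - \frac{6 t t}{2} = - \frac{6 t^{2}}{2} = - 3 t^{2}$)
$n{\left(A,c \right)} = 6 - \frac{-2 + A + c}{c - 3 A^{2}}$ ($n{\left(A,c \right)} = 6 - \frac{\left(\left(A + c\right) + 6\right) - 8}{c - 3 A^{2}} = 6 - \frac{\left(6 + A + c\right) - 8}{c - 3 A^{2}} = 6 - \frac{-2 + A + c}{c - 3 A^{2}}$)
$n{\left(-2,13 \right)} B{\left(0 \right)} = \frac{-2 - 2 - 65 + 18 \left(-2\right)^{2}}{\left(-1\right) 13 + 3 \left(-2\right)^{2}} \left(-6 + 0^{2} - 0\right) = \frac{-2 - 2 - 65 + 18 \cdot 4}{-13 + 3 \cdot 4} \left(-6 + 0 + 0\right) = \frac{-2 - 2 - 65 + 72}{-13 + 12} \left(-6\right) = \frac{1}{-1} \cdot 3 \left(-6\right) = \left(-1\right) 3 \left(-6\right) = \left(-3\right) \left(-6\right) = 18$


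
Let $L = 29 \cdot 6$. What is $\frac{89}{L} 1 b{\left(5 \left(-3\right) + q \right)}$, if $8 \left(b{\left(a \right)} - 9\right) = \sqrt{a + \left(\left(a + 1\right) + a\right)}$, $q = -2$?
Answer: $\frac{267}{58} + \frac{445 i \sqrt{2}}{1392} \approx 4.6034 + 0.4521 i$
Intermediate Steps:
$L = 174$
$b{\left(a \right)} = 9 + \frac{\sqrt{1 + 3 a}}{8}$ ($b{\left(a \right)} = 9 + \frac{\sqrt{a + \left(\left(a + 1\right) + a\right)}}{8} = 9 + \frac{\sqrt{a + \left(\left(1 + a\right) + a\right)}}{8} = 9 + \frac{\sqrt{a + \left(1 + 2 a\right)}}{8} = 9 + \frac{\sqrt{1 + 3 a}}{8}$)
$\frac{89}{L} 1 b{\left(5 \left(-3\right) + q \right)} = \frac{89}{174} \cdot 1 \left(9 + \frac{\sqrt{1 + 3 \left(5 \left(-3\right) - 2\right)}}{8}\right) = 89 \cdot \frac{1}{174} \cdot 1 \left(9 + \frac{\sqrt{1 + 3 \left(-15 - 2\right)}}{8}\right) = \frac{89}{174} \cdot 1 \left(9 + \frac{\sqrt{1 + 3 \left(-17\right)}}{8}\right) = \frac{89 \left(9 + \frac{\sqrt{1 - 51}}{8}\right)}{174} = \frac{89 \left(9 + \frac{\sqrt{-50}}{8}\right)}{174} = \frac{89 \left(9 + \frac{5 i \sqrt{2}}{8}\right)}{174} = \frac{267}{58} + \frac{445 i \sqrt{2}}{1392}$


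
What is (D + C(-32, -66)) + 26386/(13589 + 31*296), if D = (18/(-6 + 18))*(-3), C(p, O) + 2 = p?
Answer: -1700133/45530 ≈ -37.341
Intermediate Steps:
C(p, O) = -2 + p
D = -9/2 (D = (18/12)*(-3) = ((1/12)*18)*(-3) = (3/2)*(-3) = -9/2 ≈ -4.5000)
(D + C(-32, -66)) + 26386/(13589 + 31*296) = (-9/2 + (-2 - 32)) + 26386/(13589 + 31*296) = (-9/2 - 34) + 26386/(13589 + 9176) = -77/2 + 26386/22765 = -1700133/45530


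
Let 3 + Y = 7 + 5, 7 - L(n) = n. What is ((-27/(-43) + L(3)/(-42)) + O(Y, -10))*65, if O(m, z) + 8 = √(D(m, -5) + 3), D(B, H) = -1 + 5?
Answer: -438295/903 + 65*√7 ≈ -313.40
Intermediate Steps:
L(n) = 7 - n
Y = 9 (Y = -3 + (7 + 5) = -3 + 12 = 9)
D(B, H) = 4
O(m, z) = -8 + √7 (O(m, z) = -8 + √(4 + 3) = -8 + √7)
((-27/(-43) + L(3)/(-42)) + O(Y, -10))*65 = ((-27/(-43) + (7 - 1*3)/(-42)) + (-8 + √7))*65 = ((-27*(-1/43) + (7 - 3)*(-1/42)) + (-8 + √7))*65 = ((27/43 + 4*(-1/42)) + (-8 + √7))*65 = ((27/43 - 2/21) + (-8 + √7))*65 = (481/903 + (-8 + √7))*65 = (-6743/903 + √7)*65 = -438295/903 + 65*√7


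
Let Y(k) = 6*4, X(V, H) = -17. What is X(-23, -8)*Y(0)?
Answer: -408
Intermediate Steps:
Y(k) = 24
X(-23, -8)*Y(0) = -17*24 = -408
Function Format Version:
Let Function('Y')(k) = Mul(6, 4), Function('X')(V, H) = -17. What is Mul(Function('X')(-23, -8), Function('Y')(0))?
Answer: -408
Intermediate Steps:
Function('Y')(k) = 24
Mul(Function('X')(-23, -8), Function('Y')(0)) = Mul(-17, 24) = -408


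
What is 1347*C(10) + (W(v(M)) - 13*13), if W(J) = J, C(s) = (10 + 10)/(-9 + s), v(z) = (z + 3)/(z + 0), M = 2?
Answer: 53547/2 ≈ 26774.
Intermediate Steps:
v(z) = (3 + z)/z
C(s) = 20/(-9 + s)
1347*C(10) + (W(v(M)) - 13*13) = 1347*(20/(-9 + 10)) + ((3 + 2)/2 - 13*13) = 1347*(20/1) + ((½)*5 - 169) = 1347*(20*1) + (5/2 - 169) = 1347*20 - 333/2 = 26940 - 333/2 = 53547/2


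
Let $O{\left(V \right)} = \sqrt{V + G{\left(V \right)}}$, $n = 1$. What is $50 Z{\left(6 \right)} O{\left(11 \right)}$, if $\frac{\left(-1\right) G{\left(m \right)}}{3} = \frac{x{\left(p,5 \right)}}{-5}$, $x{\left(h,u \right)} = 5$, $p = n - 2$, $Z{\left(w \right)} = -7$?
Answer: $- 350 \sqrt{14} \approx -1309.6$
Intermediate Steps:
$p = -1$ ($p = 1 - 2 = -1$)
$G{\left(m \right)} = 3$ ($G{\left(m \right)} = - 3 \frac{5}{-5} = - 3 \cdot 5 \left(- \frac{1}{5}\right) = \left(-3\right) \left(-1\right) = 3$)
$O{\left(V \right)} = \sqrt{3 + V}$ ($O{\left(V \right)} = \sqrt{V + 3} = \sqrt{3 + V}$)
$50 Z{\left(6 \right)} O{\left(11 \right)} = 50 \left(-7\right) \sqrt{3 + 11} = - 350 \sqrt{14}$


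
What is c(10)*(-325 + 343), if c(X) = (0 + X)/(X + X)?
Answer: 9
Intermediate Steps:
c(X) = 1/2 (c(X) = X/((2*X)) = X*(1/(2*X)) = 1/2)
c(10)*(-325 + 343) = (-325 + 343)/2 = (1/2)*18 = 9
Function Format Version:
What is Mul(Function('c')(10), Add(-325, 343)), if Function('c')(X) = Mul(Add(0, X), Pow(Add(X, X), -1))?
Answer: 9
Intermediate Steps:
Function('c')(X) = Rational(1, 2) (Function('c')(X) = Mul(X, Pow(Mul(2, X), -1)) = Mul(X, Mul(Rational(1, 2), Pow(X, -1))) = Rational(1, 2))
Mul(Function('c')(10), Add(-325, 343)) = Mul(Rational(1, 2), Add(-325, 343)) = Mul(Rational(1, 2), 18) = 9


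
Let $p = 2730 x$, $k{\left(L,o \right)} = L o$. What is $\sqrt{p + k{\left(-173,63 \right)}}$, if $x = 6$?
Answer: $3 \sqrt{609} \approx 74.034$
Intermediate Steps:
$p = 16380$ ($p = 2730 \cdot 6 = 16380$)
$\sqrt{p + k{\left(-173,63 \right)}} = \sqrt{16380 - 10899} = \sqrt{5481} = 3 \sqrt{609}$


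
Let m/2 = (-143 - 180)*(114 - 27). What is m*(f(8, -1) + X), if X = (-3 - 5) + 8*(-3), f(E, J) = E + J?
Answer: 1405050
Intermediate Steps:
X = -32 (X = -8 - 24 = -32)
m = -56202 (m = 2*((-143 - 180)*(114 - 27)) = 2*(-323*87) = 2*(-28101) = -56202)
m*(f(8, -1) + X) = -56202*((8 - 1) - 32) = -56202*(7 - 32) = -56202*(-25) = 1405050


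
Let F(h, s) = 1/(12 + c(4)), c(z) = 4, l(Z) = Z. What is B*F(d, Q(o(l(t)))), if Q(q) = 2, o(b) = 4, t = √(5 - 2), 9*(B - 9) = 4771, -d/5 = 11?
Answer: 1213/36 ≈ 33.694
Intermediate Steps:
d = -55 (d = -5*11 = -55)
B = 4852/9 (B = 9 + (⅑)*4771 = 9 + 4771/9 = 4852/9 ≈ 539.11)
t = √3 ≈ 1.7320
F(h, s) = 1/16 (F(h, s) = 1/(12 + 4) = 1/16)
B*F(d, Q(o(l(t)))) = (4852/9)*(1/16) = 1213/36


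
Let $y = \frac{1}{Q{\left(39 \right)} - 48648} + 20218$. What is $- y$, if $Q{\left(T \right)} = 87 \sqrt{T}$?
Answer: $- \frac{15947504914262}{788777571} + \frac{29 \sqrt{39}}{788777571} \approx -20218.0$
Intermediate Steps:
$y = 20218 + \frac{1}{-48648 + 87 \sqrt{39}}$ ($y = \frac{1}{87 \sqrt{39} - 48648} + 20218 = \frac{1}{-48648 + 87 \sqrt{39}} + 20218 = 20218 + \frac{1}{-48648 + 87 \sqrt{39}} \approx 20218.0$)
$- y = - (\frac{15947504914262}{788777571} - \frac{29 \sqrt{39}}{788777571}) = - \frac{15947504914262}{788777571} + \frac{29 \sqrt{39}}{788777571}$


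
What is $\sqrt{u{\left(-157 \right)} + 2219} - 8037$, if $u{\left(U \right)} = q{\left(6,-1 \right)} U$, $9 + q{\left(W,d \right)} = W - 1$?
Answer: $-8037 + \sqrt{2847} \approx -7983.6$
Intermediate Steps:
$q{\left(W,d \right)} = -10 + W$ ($q{\left(W,d \right)} = -9 + \left(W - 1\right) = -9 + \left(-1 + W\right) = -10 + W$)
$u{\left(U \right)} = - 4 U$ ($u{\left(U \right)} = \left(-10 + 6\right) U = - 4 U$)
$\sqrt{u{\left(-157 \right)} + 2219} - 8037 = \sqrt{\left(-4\right) \left(-157\right) + 2219} - 8037 = \sqrt{628 + 2219} - 8037 = \sqrt{2847} - 8037 = -8037 + \sqrt{2847}$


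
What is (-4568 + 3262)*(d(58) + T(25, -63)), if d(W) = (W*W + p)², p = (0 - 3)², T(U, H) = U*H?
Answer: -14856473524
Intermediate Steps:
T(U, H) = H*U
p = 9 (p = (-3)² = 9)
d(W) = (9 + W²)² (d(W) = (W*W + 9)² = (W² + 9)² = (9 + W²)²)
(-4568 + 3262)*(d(58) + T(25, -63)) = (-4568 + 3262)*((9 + 58²)² - 63*25) = -1306*((9 + 3364)² - 1575) = -1306*(3373² - 1575) = -1306*(11377129 - 1575) = -1306*11375554 = -14856473524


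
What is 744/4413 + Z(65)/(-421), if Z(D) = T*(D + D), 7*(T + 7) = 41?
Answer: 2260696/4335037 ≈ 0.52149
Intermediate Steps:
T = -8/7 (T = -7 + (⅐)*41 = -7 + 41/7 = -8/7 ≈ -1.1429)
Z(D) = -16*D/7 (Z(D) = -8*(D + D)/7 = -16*D/7)
744/4413 + Z(65)/(-421) = 744/4413 - 16/7*65/(-421) = 744*(1/4413) - 1040/7*(-1/421) = 248/1471 + 1040/2947 = 2260696/4335037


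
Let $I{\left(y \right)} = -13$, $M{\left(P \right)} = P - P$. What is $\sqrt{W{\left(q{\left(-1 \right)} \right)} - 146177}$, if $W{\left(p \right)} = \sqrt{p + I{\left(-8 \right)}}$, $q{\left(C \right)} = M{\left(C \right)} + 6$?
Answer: $\sqrt{-146177 + i \sqrt{7}} \approx 0.003 + 382.33 i$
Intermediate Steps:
$M{\left(P \right)} = 0$
$q{\left(C \right)} = 6$ ($q{\left(C \right)} = 0 + 6 = 6$)
$W{\left(p \right)} = \sqrt{-13 + p}$ ($W{\left(p \right)} = \sqrt{p - 13} = \sqrt{-13 + p}$)
$\sqrt{W{\left(q{\left(-1 \right)} \right)} - 146177} = \sqrt{\sqrt{-13 + 6} - 146177} = \sqrt{\sqrt{-7} - 146177} = \sqrt{i \sqrt{7} - 146177} = \sqrt{-146177 + i \sqrt{7}}$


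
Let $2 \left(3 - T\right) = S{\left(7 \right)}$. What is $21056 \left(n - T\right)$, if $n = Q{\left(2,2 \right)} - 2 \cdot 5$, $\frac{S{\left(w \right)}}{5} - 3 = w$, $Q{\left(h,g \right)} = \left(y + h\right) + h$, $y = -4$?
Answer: $252672$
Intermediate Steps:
$Q{\left(h,g \right)} = -4 + 2 h$ ($Q{\left(h,g \right)} = \left(-4 + h\right) + h = -4 + 2 h$)
$S{\left(w \right)} = 15 + 5 w$
$n = -10$ ($n = \left(-4 + 2 \cdot 2\right) - 2 \cdot 5 = \left(-4 + 4\right) - 10 = 0 - 10 = -10$)
$T = -22$ ($T = 3 - \frac{15 + 5 \cdot 7}{2} = 3 - \frac{15 + 35}{2} = 3 - 25 = -22$)
$21056 \left(n - T\right) = 21056 \left(-10 - -22\right) = 21056 \left(-10 + 22\right) = 21056 \cdot 12 = 252672$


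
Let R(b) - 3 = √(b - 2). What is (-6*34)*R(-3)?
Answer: -612 - 204*I*√5 ≈ -612.0 - 456.16*I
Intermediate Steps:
R(b) = 3 + √(-2 + b) (R(b) = 3 + √(b - 2) = 3 + √(-2 + b))
(-6*34)*R(-3) = (-6*34)*(3 + √(-2 - 3)) = -204*(3 + √(-5)) = -204*(3 + I*√5) = -612 - 204*I*√5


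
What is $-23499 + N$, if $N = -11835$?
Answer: $-35334$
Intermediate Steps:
$-23499 + N = -23499 - 11835 = -35334$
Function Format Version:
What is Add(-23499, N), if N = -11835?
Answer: -35334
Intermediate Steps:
Add(-23499, N) = Add(-23499, -11835) = -35334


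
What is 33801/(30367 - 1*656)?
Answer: 33801/29711 ≈ 1.1377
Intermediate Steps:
33801/(30367 - 1*656) = 33801/(30367 - 656) = 33801/29711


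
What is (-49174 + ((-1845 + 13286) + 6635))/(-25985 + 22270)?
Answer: 31098/3715 ≈ 8.3709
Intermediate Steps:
(-49174 + ((-1845 + 13286) + 6635))/(-25985 + 22270) = (-49174 + (11441 + 6635))/(-3715) = (-49174 + 18076)*(-1/3715) = -31098*(-1/3715) = 31098/3715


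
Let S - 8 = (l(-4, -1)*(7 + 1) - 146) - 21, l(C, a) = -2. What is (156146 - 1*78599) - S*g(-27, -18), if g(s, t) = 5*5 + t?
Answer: 78772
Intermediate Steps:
g(s, t) = 25 + t
S = -175 (S = 8 + ((-2*(7 + 1) - 146) - 21) = 8 + ((-2*8 - 146) - 21) = 8 + ((-16 - 146) - 21) = 8 + (-162 - 21) = 8 - 183 = -175)
(156146 - 1*78599) - S*g(-27, -18) = (156146 - 1*78599) - (-175)*(25 - 18) = (156146 - 78599) - (-175)*7 = 77547 - 1*(-1225) = 77547 + 1225 = 78772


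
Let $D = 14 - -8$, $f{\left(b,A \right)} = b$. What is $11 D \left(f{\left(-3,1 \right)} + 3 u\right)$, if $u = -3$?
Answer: $-2904$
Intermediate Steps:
$D = 22$ ($D = 14 + 8 = 22$)
$11 D \left(f{\left(-3,1 \right)} + 3 u\right) = 11 \cdot 22 \left(-3 + 3 \left(-3\right)\right) = 242 \left(-3 - 9\right) = 242 \left(-12\right) = -2904$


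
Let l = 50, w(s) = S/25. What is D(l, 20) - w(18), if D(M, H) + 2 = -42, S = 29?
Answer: -1129/25 ≈ -45.160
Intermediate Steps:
w(s) = 29/25
D(M, H) = -44 (D(M, H) = -2 - 42 = -44)
D(l, 20) - w(18) = -44 - 1*29/25 = -44 - 29/25 = -1129/25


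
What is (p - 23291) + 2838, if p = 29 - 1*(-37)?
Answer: -20387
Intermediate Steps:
p = 66 (p = 29 + 37 = 66)
(p - 23291) + 2838 = (66 - 23291) + 2838 = -23225 + 2838 = -20387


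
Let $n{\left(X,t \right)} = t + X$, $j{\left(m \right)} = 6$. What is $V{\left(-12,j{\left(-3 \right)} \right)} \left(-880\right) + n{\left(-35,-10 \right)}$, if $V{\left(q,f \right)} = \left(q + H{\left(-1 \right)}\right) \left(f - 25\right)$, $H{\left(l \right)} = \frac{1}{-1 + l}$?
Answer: $-209045$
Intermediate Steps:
$n{\left(X,t \right)} = X + t$
$V{\left(q,f \right)} = \left(-25 + f\right) \left(- \frac{1}{2} + q\right)$ ($V{\left(q,f \right)} = \left(q + \frac{1}{-1 - 1}\right) \left(f - 25\right) = \left(q + \frac{1}{-2}\right) \left(-25 + f\right) = \left(q - \frac{1}{2}\right) \left(-25 + f\right) = \left(- \frac{1}{2} + q\right) \left(-25 + f\right) = \left(-25 + f\right) \left(- \frac{1}{2} + q\right)$)
$V{\left(-12,j{\left(-3 \right)} \right)} \left(-880\right) + n{\left(-35,-10 \right)} = \left(\frac{25}{2} - -300 - 3 + 6 \left(-12\right)\right) \left(-880\right) - 45 = \left(\frac{25}{2} + 300 - 3 - 72\right) \left(-880\right) - 45 = \frac{475}{2} \left(-880\right) - 45 = -209000 - 45 = -209045$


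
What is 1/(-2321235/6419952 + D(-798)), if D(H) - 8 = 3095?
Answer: 101904/316171267 ≈ 0.00032231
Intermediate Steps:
D(H) = 3103 (D(H) = 8 + 3095 = 3103)
1/(-2321235/6419952 + D(-798)) = 1/(-2321235/6419952 + 3103) = 1/(-2321235*1/6419952 + 3103) = 1/(-36845/101904 + 3103) = 1/(316171267/101904) = 101904/316171267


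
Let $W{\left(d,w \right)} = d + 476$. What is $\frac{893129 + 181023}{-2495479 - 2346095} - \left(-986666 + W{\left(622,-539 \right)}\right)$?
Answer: $\frac{2385849664940}{2420787} \approx 9.8557 \cdot 10^{5}$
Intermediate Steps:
$W{\left(d,w \right)} = 476 + d$
$\frac{893129 + 181023}{-2495479 - 2346095} - \left(-986666 + W{\left(622,-539 \right)}\right) = \frac{893129 + 181023}{-2495479 - 2346095} + \left(986666 - \left(476 + 622\right)\right) = \frac{1074152}{-4841574} + \left(986666 - 1098\right) = 1074152 \left(- \frac{1}{4841574}\right) + \left(986666 - 1098\right) = - \frac{537076}{2420787} + 985568 = \frac{2385849664940}{2420787}$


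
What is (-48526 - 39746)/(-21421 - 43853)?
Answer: 14712/10879 ≈ 1.3523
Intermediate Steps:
(-48526 - 39746)/(-21421 - 43853) = -88272/(-65274) = -88272*(-1/65274) = 14712/10879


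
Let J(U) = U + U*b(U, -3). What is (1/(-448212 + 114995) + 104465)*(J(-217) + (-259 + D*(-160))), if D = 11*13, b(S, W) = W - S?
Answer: -2429495213415776/333217 ≈ -7.2910e+9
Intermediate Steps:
D = 143
J(U) = U + U*(-3 - U)
(1/(-448212 + 114995) + 104465)*(J(-217) + (-259 + D*(-160))) = (1/(-448212 + 114995) + 104465)*(-1*(-217)*(2 - 217) + (-259 + 143*(-160))) = (1/(-333217) + 104465)*(-1*(-217)*(-215) + (-259 - 22880)) = (-1/333217 + 104465)*(-46655 - 23139) = (34809513904/333217)*(-69794) = -2429495213415776/333217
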